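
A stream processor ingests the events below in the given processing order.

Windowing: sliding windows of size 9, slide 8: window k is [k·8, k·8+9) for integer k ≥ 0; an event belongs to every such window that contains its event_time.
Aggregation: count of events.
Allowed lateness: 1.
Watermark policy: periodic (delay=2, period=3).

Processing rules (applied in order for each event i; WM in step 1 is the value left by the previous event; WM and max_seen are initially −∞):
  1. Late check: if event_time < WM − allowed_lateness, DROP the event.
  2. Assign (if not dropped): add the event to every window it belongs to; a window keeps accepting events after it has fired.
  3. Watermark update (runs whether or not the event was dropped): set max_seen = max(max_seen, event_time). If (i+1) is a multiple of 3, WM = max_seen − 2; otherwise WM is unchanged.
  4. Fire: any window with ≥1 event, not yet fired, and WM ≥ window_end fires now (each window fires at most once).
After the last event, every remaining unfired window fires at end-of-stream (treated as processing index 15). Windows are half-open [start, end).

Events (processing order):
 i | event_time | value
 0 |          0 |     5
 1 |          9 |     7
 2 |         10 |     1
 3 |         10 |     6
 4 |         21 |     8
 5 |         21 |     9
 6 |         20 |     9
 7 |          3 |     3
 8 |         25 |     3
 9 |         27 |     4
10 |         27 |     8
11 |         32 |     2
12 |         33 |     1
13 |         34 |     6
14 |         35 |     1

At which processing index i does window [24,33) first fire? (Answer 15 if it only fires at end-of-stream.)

i=0 t=0 v=5: → [0,9); WM=−∞
i=1 t=9 v=7: → [8,17); WM=−∞
i=2 t=10 v=1: → [8,17); WM=8
i=3 t=10 v=6: → [8,17); WM=8
i=4 t=21 v=8: → [16,25); WM=8
i=5 t=21 v=9: → [16,25); WM=19; [0,9) fires=1 [8,17) fires=3
i=6 t=20 v=9: → [16,25); WM=19
i=7 t=3 v=3: DROP (t<19-1); WM=19
i=8 t=25 v=3: → [24,33); WM=23
i=9 t=27 v=4: → [24,33); WM=23
i=10 t=27 v=8: → [24,33); WM=23
i=11 t=32 v=2: → [32,41),[24,33); WM=30; [16,25) fires=3
i=12 t=33 v=1: → [32,41); WM=30
i=13 t=34 v=6: → [32,41); WM=30
i=14 t=35 v=1: → [32,41); WM=33; [24,33) fires=4

14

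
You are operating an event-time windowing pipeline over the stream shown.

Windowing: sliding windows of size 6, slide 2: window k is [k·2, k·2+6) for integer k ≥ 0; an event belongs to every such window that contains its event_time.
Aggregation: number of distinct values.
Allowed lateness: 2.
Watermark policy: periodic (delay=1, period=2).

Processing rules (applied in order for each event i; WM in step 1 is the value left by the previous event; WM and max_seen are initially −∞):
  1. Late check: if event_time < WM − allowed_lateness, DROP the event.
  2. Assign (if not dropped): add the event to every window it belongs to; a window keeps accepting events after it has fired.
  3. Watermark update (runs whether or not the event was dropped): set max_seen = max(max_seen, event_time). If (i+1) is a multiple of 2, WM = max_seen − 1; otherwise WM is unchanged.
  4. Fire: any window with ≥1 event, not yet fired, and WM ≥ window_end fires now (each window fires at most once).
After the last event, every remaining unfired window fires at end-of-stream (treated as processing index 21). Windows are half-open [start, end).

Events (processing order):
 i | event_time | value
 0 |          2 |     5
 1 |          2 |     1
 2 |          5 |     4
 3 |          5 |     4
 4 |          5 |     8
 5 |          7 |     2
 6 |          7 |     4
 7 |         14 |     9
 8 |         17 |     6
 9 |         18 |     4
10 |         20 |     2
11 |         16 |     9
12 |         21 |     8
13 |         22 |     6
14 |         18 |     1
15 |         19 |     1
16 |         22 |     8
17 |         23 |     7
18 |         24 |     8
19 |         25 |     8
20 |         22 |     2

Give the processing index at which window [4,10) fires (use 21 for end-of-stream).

i=0 t=2 v=5: → [2,8),[0,6); WM=−∞
i=1 t=2 v=1: → [2,8),[0,6); WM=1
i=2 t=5 v=4: → [4,10),[2,8),[0,6); WM=1
i=3 t=5 v=4: → [4,10),[2,8),[0,6); WM=4
i=4 t=5 v=8: → [4,10),[2,8),[0,6); WM=4
i=5 t=7 v=2: → [6,12),[4,10),[2,8); WM=6; [0,6) fires=4
i=6 t=7 v=4: → [6,12),[4,10),[2,8); WM=6
i=7 t=14 v=9: → [14,20),[12,18),[10,16); WM=13; [2,8) fires=5 [4,10) fires=3 [6,12) fires=2
i=8 t=17 v=6: → [16,22),[14,20),[12,18); WM=13
i=9 t=18 v=4: → [18,24),[16,22),[14,20); WM=17; [10,16) fires=1
i=10 t=20 v=2: → [20,26),[18,24),[16,22); WM=17
i=11 t=16 v=9: → [16,22),[14,20),[12,18); WM=19; [12,18) fires=2
i=12 t=21 v=8: → [20,26),[18,24),[16,22); WM=19
i=13 t=22 v=6: → [22,28),[20,26),[18,24); WM=21; [14,20) fires=3
i=14 t=18 v=1: DROP (t<21-2); WM=21
i=15 t=19 v=1: → [18,24),[16,22),[14,20); WM=21
i=16 t=22 v=8: → [22,28),[20,26),[18,24); WM=21
i=17 t=23 v=7: → [22,28),[20,26),[18,24); WM=22; [16,22) fires=6
i=18 t=24 v=8: → [24,30),[22,28),[20,26); WM=22
i=19 t=25 v=8: → [24,30),[22,28),[20,26); WM=24; [18,24) fires=6
i=20 t=22 v=2: → [22,28),[20,26),[18,24); WM=24

7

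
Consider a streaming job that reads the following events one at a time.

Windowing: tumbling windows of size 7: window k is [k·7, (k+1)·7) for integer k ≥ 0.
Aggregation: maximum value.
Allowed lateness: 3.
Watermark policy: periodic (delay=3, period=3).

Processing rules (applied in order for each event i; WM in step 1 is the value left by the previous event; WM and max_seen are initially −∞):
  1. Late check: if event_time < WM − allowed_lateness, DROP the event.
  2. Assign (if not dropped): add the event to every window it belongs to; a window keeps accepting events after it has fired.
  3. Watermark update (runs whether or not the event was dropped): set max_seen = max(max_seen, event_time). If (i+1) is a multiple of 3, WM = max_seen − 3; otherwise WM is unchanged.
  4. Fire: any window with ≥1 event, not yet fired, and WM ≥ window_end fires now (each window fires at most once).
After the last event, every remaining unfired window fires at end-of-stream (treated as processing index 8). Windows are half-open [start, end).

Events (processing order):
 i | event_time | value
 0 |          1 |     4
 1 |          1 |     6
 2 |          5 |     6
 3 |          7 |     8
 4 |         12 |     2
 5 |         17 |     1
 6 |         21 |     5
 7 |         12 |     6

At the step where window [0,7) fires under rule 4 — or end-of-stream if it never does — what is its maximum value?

i=0 t=1 v=4: → [0,7); WM=−∞
i=1 t=1 v=6: → [0,7); WM=−∞
i=2 t=5 v=6: → [0,7); WM=2
i=3 t=7 v=8: → [7,14); WM=2
i=4 t=12 v=2: → [7,14); WM=2
i=5 t=17 v=1: → [14,21); WM=14; [0,7) fires=6 [7,14) fires=8
i=6 t=21 v=5: → [21,28); WM=14
i=7 t=12 v=6: → [7,14); WM=14

6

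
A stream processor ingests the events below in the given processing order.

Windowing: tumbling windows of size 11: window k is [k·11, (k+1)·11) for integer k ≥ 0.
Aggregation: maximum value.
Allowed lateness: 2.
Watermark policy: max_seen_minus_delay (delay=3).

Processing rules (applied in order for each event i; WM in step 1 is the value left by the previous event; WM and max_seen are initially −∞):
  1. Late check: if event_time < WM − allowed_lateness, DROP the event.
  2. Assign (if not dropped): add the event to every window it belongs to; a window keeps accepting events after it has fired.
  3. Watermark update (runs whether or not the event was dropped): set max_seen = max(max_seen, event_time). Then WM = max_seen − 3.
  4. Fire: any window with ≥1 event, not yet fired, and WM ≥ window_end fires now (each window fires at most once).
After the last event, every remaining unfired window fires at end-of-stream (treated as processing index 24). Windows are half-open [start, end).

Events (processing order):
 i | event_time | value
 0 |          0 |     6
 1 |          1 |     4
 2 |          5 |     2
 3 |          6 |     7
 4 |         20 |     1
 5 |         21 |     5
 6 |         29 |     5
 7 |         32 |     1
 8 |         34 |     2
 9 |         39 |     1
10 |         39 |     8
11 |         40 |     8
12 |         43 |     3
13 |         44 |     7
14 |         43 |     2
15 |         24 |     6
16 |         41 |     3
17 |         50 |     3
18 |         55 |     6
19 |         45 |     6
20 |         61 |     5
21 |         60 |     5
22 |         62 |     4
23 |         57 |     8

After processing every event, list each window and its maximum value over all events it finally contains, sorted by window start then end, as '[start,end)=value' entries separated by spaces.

i=0 t=0 v=6: → [0,11); WM=-3
i=1 t=1 v=4: → [0,11); WM=-2
i=2 t=5 v=2: → [0,11); WM=2
i=3 t=6 v=7: → [0,11); WM=3
i=4 t=20 v=1: → [11,22); WM=17; [0,11) fires=7
i=5 t=21 v=5: → [11,22); WM=18
i=6 t=29 v=5: → [22,33); WM=26; [11,22) fires=5
i=7 t=32 v=1: → [22,33); WM=29
i=8 t=34 v=2: → [33,44); WM=31
i=9 t=39 v=1: → [33,44); WM=36; [22,33) fires=5
i=10 t=39 v=8: → [33,44); WM=36
i=11 t=40 v=8: → [33,44); WM=37
i=12 t=43 v=3: → [33,44); WM=40
i=13 t=44 v=7: → [44,55); WM=41
i=14 t=43 v=2: → [33,44); WM=41
i=15 t=24 v=6: DROP (t<41-2); WM=41
i=16 t=41 v=3: → [33,44); WM=41
i=17 t=50 v=3: → [44,55); WM=47; [33,44) fires=8
i=18 t=55 v=6: → [55,66); WM=52
i=19 t=45 v=6: DROP (t<52-2); WM=52
i=20 t=61 v=5: → [55,66); WM=58; [44,55) fires=7
i=21 t=60 v=5: → [55,66); WM=58
i=22 t=62 v=4: → [55,66); WM=59
i=23 t=57 v=8: → [55,66); WM=59

[0,11)=7 [11,22)=5 [22,33)=5 [33,44)=8 [44,55)=7 [55,66)=8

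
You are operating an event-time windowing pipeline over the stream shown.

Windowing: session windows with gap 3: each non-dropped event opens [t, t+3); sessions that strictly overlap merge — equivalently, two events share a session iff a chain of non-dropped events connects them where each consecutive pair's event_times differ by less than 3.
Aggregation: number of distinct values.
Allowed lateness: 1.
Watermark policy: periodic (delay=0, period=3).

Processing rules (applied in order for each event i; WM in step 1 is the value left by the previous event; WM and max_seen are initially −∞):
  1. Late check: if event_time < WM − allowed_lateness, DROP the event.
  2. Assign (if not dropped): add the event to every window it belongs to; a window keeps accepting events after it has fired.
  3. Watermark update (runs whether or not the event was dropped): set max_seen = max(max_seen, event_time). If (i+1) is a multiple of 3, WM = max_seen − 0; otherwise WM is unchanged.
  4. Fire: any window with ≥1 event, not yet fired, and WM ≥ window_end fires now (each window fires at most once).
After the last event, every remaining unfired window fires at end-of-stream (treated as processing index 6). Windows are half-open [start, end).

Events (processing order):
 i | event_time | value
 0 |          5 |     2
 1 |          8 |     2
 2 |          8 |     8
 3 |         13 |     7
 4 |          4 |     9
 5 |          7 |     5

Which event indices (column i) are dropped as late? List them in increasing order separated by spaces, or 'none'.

i=0 t=5 v=2: → [5,8); WM=−∞
i=1 t=8 v=2: → [8,11); WM=−∞
i=2 t=8 v=8: → [8,11); WM=8
i=3 t=13 v=7: → [13,16); WM=8
i=4 t=4 v=9: DROP (t<8-1); WM=8
i=5 t=7 v=5: → [5,11); WM=13

4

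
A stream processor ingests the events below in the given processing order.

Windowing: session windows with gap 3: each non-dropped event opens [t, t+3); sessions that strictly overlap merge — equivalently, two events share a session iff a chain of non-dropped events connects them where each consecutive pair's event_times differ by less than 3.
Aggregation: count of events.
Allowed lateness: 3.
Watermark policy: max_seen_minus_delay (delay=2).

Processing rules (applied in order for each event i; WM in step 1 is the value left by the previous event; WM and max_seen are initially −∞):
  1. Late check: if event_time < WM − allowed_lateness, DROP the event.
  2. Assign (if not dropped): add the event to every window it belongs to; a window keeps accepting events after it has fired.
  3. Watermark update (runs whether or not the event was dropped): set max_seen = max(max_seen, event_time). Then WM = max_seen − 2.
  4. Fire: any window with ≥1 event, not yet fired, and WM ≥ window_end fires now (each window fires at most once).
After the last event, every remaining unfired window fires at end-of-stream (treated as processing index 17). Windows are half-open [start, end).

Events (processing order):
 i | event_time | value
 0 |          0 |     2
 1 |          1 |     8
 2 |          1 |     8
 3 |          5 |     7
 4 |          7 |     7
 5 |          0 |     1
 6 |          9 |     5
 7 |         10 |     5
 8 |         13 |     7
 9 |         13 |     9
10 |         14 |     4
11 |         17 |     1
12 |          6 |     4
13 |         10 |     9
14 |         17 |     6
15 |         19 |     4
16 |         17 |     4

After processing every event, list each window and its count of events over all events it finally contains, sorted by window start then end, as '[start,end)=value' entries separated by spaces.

i=0 t=0 v=2: → [0,3); WM=-2
i=1 t=1 v=8: → [0,4); WM=-1
i=2 t=1 v=8: → [0,4); WM=-1
i=3 t=5 v=7: → [5,8); WM=3
i=4 t=7 v=7: → [5,10); WM=5
i=5 t=0 v=1: DROP (t<5-3); WM=5
i=6 t=9 v=5: → [5,12); WM=7
i=7 t=10 v=5: → [5,13); WM=8
i=8 t=13 v=7: → [13,16); WM=11
i=9 t=13 v=9: → [13,16); WM=11
i=10 t=14 v=4: → [13,17); WM=12
i=11 t=17 v=1: → [17,20); WM=15
i=12 t=6 v=4: DROP (t<15-3); WM=15
i=13 t=10 v=9: DROP (t<15-3); WM=15
i=14 t=17 v=6: → [17,20); WM=15
i=15 t=19 v=4: → [17,22); WM=17
i=16 t=17 v=4: → [17,22); WM=17

[0,4)=3 [5,13)=4 [13,17)=3 [17,22)=4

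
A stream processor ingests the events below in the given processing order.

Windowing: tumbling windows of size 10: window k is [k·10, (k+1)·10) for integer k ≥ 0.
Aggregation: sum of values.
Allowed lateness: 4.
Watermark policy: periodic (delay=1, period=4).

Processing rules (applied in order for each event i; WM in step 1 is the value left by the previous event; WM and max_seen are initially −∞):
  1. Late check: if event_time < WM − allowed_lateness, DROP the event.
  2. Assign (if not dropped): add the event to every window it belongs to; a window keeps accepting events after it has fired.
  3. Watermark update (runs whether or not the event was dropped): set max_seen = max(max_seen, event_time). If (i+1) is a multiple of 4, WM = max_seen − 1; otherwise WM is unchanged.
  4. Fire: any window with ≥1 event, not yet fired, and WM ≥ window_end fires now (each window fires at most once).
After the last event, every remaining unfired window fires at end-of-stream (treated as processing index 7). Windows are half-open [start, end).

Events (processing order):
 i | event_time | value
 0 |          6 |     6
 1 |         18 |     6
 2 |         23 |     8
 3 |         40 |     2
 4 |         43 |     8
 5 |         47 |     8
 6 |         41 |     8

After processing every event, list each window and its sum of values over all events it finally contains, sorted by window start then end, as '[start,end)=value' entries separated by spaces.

[0,10)=6 [10,20)=6 [20,30)=8 [40,50)=26

i=0 t=6 v=6: → [0,10); WM=−∞
i=1 t=18 v=6: → [10,20); WM=−∞
i=2 t=23 v=8: → [20,30); WM=−∞
i=3 t=40 v=2: → [40,50); WM=39; [0,10) fires=6 [10,20) fires=6 [20,30) fires=8
i=4 t=43 v=8: → [40,50); WM=39
i=5 t=47 v=8: → [40,50); WM=39
i=6 t=41 v=8: → [40,50); WM=39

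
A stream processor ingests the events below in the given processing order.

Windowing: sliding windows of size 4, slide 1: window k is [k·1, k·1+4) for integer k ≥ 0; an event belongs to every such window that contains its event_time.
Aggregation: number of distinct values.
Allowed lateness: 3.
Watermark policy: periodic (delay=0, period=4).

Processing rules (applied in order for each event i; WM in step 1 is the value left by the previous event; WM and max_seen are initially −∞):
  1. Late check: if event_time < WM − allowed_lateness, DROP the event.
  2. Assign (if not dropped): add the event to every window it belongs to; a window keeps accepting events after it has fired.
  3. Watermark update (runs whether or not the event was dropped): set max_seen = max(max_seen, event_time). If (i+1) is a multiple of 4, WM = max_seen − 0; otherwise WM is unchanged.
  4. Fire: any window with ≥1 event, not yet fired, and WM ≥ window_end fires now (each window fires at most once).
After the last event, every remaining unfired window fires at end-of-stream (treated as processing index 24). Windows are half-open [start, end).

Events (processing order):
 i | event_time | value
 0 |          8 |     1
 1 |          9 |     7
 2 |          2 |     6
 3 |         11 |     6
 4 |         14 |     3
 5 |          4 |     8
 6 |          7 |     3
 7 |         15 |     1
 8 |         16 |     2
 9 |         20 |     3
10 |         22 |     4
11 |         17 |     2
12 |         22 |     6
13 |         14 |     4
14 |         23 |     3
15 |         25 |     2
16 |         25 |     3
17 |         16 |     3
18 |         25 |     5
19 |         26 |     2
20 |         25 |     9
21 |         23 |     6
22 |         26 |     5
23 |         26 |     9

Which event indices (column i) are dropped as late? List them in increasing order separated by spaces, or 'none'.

5 6 13 17

i=0 t=8 v=1: → [8,12),[7,11),[6,10),[5,9); WM=−∞
i=1 t=9 v=7: → [9,13),[8,12),[7,11),[6,10); WM=−∞
i=2 t=2 v=6: → [2,6),[1,5),[0,4); WM=−∞
i=3 t=11 v=6: → [11,15),[10,14),[9,13),[8,12); WM=11; [0,4) fires=1 [1,5) fires=1 [2,6) fires=1 [5,9) fires=1 [6,10) fires=2 [7,11) fires=2
i=4 t=14 v=3: → [14,18),[13,17),[12,16),[11,15); WM=11
i=5 t=4 v=8: DROP (t<11-3); WM=11
i=6 t=7 v=3: DROP (t<11-3); WM=11
i=7 t=15 v=1: → [15,19),[14,18),[13,17),[12,16); WM=15; [8,12) fires=3 [9,13) fires=2 [10,14) fires=1 [11,15) fires=2
i=8 t=16 v=2: → [16,20),[15,19),[14,18),[13,17); WM=15
i=9 t=20 v=3: → [20,24),[19,23),[18,22),[17,21); WM=15
i=10 t=22 v=4: → [22,26),[21,25),[20,24),[19,23); WM=15
i=11 t=17 v=2: → [17,21),[16,20),[15,19),[14,18); WM=22; [12,16) fires=2 [13,17) fires=3 [14,18) fires=3 [15,19) fires=2 [16,20) fires=1 [17,21) fires=2 [18,22) fires=1
i=12 t=22 v=6: → [22,26),[21,25),[20,24),[19,23); WM=22
i=13 t=14 v=4: DROP (t<22-3); WM=22
i=14 t=23 v=3: → [23,27),[22,26),[21,25),[20,24); WM=22
i=15 t=25 v=2: → [25,29),[24,28),[23,27),[22,26); WM=25; [19,23) fires=3 [20,24) fires=3 [21,25) fires=3
i=16 t=25 v=3: → [25,29),[24,28),[23,27),[22,26); WM=25
i=17 t=16 v=3: DROP (t<25-3); WM=25
i=18 t=25 v=5: → [25,29),[24,28),[23,27),[22,26); WM=25
i=19 t=26 v=2: → [26,30),[25,29),[24,28),[23,27); WM=26; [22,26) fires=5
i=20 t=25 v=9: → [25,29),[24,28),[23,27),[22,26); WM=26
i=21 t=23 v=6: → [23,27),[22,26),[21,25),[20,24); WM=26
i=22 t=26 v=5: → [26,30),[25,29),[24,28),[23,27); WM=26
i=23 t=26 v=9: → [26,30),[25,29),[24,28),[23,27); WM=26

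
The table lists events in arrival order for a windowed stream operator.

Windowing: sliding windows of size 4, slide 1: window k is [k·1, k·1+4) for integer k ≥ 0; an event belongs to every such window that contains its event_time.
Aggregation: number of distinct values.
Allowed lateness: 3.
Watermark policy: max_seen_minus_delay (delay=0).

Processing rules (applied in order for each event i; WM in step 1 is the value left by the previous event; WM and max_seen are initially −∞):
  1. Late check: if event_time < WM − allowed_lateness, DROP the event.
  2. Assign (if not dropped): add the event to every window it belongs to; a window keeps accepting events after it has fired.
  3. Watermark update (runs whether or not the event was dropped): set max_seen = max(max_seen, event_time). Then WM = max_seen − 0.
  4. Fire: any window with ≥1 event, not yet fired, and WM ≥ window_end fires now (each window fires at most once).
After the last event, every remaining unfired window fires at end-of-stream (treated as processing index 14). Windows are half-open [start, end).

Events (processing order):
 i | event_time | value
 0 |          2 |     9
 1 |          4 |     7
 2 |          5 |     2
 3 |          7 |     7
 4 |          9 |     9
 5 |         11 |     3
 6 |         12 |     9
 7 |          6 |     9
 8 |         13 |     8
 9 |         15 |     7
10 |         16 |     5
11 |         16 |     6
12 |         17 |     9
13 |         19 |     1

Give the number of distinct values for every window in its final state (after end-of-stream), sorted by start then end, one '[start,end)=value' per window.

i=0 t=2 v=9: → [2,6),[1,5),[0,4); WM=2
i=1 t=4 v=7: → [4,8),[3,7),[2,6),[1,5); WM=4; [0,4) fires=1
i=2 t=5 v=2: → [5,9),[4,8),[3,7),[2,6); WM=5; [1,5) fires=2
i=3 t=7 v=7: → [7,11),[6,10),[5,9),[4,8); WM=7; [2,6) fires=3 [3,7) fires=2
i=4 t=9 v=9: → [9,13),[8,12),[7,11),[6,10); WM=9; [4,8) fires=2 [5,9) fires=2
i=5 t=11 v=3: → [11,15),[10,14),[9,13),[8,12); WM=11; [6,10) fires=2 [7,11) fires=2
i=6 t=12 v=9: → [12,16),[11,15),[10,14),[9,13); WM=12; [8,12) fires=2
i=7 t=6 v=9: DROP (t<12-3); WM=12
i=8 t=13 v=8: → [13,17),[12,16),[11,15),[10,14); WM=13; [9,13) fires=2
i=9 t=15 v=7: → [15,19),[14,18),[13,17),[12,16); WM=15; [10,14) fires=3 [11,15) fires=3
i=10 t=16 v=5: → [16,20),[15,19),[14,18),[13,17); WM=16; [12,16) fires=3
i=11 t=16 v=6: → [16,20),[15,19),[14,18),[13,17); WM=16
i=12 t=17 v=9: → [17,21),[16,20),[15,19),[14,18); WM=17; [13,17) fires=4
i=13 t=19 v=1: → [19,23),[18,22),[17,21),[16,20); WM=19; [14,18) fires=4 [15,19) fires=4

[0,4)=1 [1,5)=2 [2,6)=3 [3,7)=2 [4,8)=2 [5,9)=2 [6,10)=2 [7,11)=2 [8,12)=2 [9,13)=2 [10,14)=3 [11,15)=3 [12,16)=3 [13,17)=4 [14,18)=4 [15,19)=4 [16,20)=4 [17,21)=2 [18,22)=1 [19,23)=1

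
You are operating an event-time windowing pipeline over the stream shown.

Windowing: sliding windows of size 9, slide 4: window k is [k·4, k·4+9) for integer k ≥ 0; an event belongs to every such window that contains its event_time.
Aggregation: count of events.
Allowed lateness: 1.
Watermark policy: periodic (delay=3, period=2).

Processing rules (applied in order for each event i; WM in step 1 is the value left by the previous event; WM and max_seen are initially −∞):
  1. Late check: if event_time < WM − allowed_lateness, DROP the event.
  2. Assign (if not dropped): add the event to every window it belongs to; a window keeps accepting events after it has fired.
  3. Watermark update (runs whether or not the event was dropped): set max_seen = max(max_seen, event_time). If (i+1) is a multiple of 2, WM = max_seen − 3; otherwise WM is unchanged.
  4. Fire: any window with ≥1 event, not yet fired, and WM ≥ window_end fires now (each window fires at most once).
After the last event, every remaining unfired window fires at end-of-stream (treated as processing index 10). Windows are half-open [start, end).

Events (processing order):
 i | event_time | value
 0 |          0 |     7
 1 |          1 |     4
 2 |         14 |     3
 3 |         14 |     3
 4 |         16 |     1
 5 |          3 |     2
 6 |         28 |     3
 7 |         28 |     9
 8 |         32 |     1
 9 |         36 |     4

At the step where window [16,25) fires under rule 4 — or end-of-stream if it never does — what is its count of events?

1

i=0 t=0 v=7: → [0,9); WM=−∞
i=1 t=1 v=4: → [0,9); WM=-2
i=2 t=14 v=3: → [12,21),[8,17); WM=-2
i=3 t=14 v=3: → [12,21),[8,17); WM=11; [0,9) fires=2
i=4 t=16 v=1: → [16,25),[12,21),[8,17); WM=11
i=5 t=3 v=2: DROP (t<11-1); WM=13
i=6 t=28 v=3: → [28,37),[24,33),[20,29); WM=13
i=7 t=28 v=9: → [28,37),[24,33),[20,29); WM=25; [8,17) fires=3 [12,21) fires=3 [16,25) fires=1
i=8 t=32 v=1: → [32,41),[28,37),[24,33); WM=25
i=9 t=36 v=4: → [36,45),[32,41),[28,37); WM=33; [20,29) fires=2 [24,33) fires=3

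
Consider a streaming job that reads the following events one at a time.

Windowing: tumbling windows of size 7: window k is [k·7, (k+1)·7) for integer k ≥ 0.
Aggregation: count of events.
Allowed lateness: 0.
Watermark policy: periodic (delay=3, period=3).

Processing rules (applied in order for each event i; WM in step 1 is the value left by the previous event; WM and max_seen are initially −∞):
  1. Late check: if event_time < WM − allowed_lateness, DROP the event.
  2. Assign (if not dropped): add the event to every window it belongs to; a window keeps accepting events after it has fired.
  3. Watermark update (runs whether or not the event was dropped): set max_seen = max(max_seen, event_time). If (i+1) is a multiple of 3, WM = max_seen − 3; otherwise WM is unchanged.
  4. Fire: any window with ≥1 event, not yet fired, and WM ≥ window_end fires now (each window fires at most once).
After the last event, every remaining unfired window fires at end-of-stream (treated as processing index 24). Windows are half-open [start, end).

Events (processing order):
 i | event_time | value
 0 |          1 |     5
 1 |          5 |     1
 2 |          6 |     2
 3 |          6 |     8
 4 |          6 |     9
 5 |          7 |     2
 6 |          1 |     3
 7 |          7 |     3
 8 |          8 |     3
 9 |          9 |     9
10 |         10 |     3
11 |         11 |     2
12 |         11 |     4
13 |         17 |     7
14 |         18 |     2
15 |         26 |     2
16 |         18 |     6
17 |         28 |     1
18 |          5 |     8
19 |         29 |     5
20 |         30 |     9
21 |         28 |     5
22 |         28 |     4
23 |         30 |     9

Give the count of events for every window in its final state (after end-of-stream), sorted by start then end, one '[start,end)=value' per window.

i=0 t=1 v=5: → [0,7); WM=−∞
i=1 t=5 v=1: → [0,7); WM=−∞
i=2 t=6 v=2: → [0,7); WM=3
i=3 t=6 v=8: → [0,7); WM=3
i=4 t=6 v=9: → [0,7); WM=3
i=5 t=7 v=2: → [7,14); WM=4
i=6 t=1 v=3: DROP (t<4-0); WM=4
i=7 t=7 v=3: → [7,14); WM=4
i=8 t=8 v=3: → [7,14); WM=5
i=9 t=9 v=9: → [7,14); WM=5
i=10 t=10 v=3: → [7,14); WM=5
i=11 t=11 v=2: → [7,14); WM=8; [0,7) fires=5
i=12 t=11 v=4: → [7,14); WM=8
i=13 t=17 v=7: → [14,21); WM=8
i=14 t=18 v=2: → [14,21); WM=15; [7,14) fires=7
i=15 t=26 v=2: → [21,28); WM=15
i=16 t=18 v=6: → [14,21); WM=15
i=17 t=28 v=1: → [28,35); WM=25; [14,21) fires=3
i=18 t=5 v=8: DROP (t<25-0); WM=25
i=19 t=29 v=5: → [28,35); WM=25
i=20 t=30 v=9: → [28,35); WM=27
i=21 t=28 v=5: → [28,35); WM=27
i=22 t=28 v=4: → [28,35); WM=27
i=23 t=30 v=9: → [28,35); WM=27

[0,7)=5 [7,14)=7 [14,21)=3 [21,28)=1 [28,35)=6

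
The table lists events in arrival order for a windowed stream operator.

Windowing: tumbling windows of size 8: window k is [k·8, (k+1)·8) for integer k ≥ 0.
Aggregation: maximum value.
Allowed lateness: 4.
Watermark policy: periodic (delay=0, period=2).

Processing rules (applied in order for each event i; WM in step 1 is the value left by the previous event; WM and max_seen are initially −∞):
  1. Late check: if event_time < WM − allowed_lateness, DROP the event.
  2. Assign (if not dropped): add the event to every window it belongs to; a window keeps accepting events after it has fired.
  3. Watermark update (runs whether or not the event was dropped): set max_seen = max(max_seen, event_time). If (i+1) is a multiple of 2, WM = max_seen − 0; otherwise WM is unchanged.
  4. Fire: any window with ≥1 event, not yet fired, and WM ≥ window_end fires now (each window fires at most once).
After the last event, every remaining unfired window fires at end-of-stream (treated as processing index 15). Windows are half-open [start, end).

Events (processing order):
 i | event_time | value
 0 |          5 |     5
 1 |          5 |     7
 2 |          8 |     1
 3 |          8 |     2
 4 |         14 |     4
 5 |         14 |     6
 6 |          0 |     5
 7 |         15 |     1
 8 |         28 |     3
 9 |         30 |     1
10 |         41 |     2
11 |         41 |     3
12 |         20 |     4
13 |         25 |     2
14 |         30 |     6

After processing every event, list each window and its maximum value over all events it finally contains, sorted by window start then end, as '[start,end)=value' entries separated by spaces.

[0,8)=7 [8,16)=6 [24,32)=3 [40,48)=3

i=0 t=5 v=5: → [0,8); WM=−∞
i=1 t=5 v=7: → [0,8); WM=5
i=2 t=8 v=1: → [8,16); WM=5
i=3 t=8 v=2: → [8,16); WM=8; [0,8) fires=7
i=4 t=14 v=4: → [8,16); WM=8
i=5 t=14 v=6: → [8,16); WM=14
i=6 t=0 v=5: DROP (t<14-4); WM=14
i=7 t=15 v=1: → [8,16); WM=15
i=8 t=28 v=3: → [24,32); WM=15
i=9 t=30 v=1: → [24,32); WM=30; [8,16) fires=6
i=10 t=41 v=2: → [40,48); WM=30
i=11 t=41 v=3: → [40,48); WM=41; [24,32) fires=3
i=12 t=20 v=4: DROP (t<41-4); WM=41
i=13 t=25 v=2: DROP (t<41-4); WM=41
i=14 t=30 v=6: DROP (t<41-4); WM=41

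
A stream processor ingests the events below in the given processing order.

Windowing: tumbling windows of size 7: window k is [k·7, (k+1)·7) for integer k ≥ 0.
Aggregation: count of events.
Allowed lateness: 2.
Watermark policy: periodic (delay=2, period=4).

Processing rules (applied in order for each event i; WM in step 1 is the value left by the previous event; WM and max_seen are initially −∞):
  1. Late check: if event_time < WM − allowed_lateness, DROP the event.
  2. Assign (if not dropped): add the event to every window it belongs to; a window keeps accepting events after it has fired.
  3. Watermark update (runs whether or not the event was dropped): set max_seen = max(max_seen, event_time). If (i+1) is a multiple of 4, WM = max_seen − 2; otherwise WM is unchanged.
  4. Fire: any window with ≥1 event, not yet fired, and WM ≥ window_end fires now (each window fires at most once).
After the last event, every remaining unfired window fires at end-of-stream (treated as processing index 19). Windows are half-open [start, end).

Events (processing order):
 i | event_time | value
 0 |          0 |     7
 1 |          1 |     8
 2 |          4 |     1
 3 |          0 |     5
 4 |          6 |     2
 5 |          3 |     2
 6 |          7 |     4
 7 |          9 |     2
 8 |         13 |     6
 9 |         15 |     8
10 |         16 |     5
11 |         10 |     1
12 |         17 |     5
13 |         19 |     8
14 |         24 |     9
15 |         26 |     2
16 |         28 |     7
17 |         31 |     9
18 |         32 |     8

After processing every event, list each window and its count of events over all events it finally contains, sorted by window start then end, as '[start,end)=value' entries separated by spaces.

[0,7)=6 [7,14)=4 [14,21)=4 [21,28)=2 [28,35)=3

i=0 t=0 v=7: → [0,7); WM=−∞
i=1 t=1 v=8: → [0,7); WM=−∞
i=2 t=4 v=1: → [0,7); WM=−∞
i=3 t=0 v=5: → [0,7); WM=2
i=4 t=6 v=2: → [0,7); WM=2
i=5 t=3 v=2: → [0,7); WM=2
i=6 t=7 v=4: → [7,14); WM=2
i=7 t=9 v=2: → [7,14); WM=7; [0,7) fires=6
i=8 t=13 v=6: → [7,14); WM=7
i=9 t=15 v=8: → [14,21); WM=7
i=10 t=16 v=5: → [14,21); WM=7
i=11 t=10 v=1: → [7,14); WM=14; [7,14) fires=4
i=12 t=17 v=5: → [14,21); WM=14
i=13 t=19 v=8: → [14,21); WM=14
i=14 t=24 v=9: → [21,28); WM=14
i=15 t=26 v=2: → [21,28); WM=24; [14,21) fires=4
i=16 t=28 v=7: → [28,35); WM=24
i=17 t=31 v=9: → [28,35); WM=24
i=18 t=32 v=8: → [28,35); WM=24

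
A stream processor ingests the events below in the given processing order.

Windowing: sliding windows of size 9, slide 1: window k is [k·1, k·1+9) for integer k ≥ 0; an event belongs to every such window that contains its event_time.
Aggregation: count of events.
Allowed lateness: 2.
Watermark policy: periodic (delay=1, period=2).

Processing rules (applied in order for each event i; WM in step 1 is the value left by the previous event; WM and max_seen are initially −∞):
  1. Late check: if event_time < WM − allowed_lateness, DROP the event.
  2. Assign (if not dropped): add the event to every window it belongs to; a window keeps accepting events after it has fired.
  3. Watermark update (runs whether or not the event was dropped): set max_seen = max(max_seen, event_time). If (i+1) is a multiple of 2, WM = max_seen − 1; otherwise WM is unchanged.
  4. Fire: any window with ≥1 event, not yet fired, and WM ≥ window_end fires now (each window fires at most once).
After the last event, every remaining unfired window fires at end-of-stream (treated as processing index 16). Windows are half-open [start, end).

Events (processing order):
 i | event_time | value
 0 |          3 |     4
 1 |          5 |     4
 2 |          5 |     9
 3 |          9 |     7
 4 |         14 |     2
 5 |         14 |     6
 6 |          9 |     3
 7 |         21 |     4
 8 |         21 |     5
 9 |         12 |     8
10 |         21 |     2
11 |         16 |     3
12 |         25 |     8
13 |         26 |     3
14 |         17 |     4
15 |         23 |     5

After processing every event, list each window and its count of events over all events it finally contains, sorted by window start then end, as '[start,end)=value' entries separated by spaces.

i=0 t=3 v=4: → [3,12),[2,11),[1,10),[0,9); WM=−∞
i=1 t=5 v=4: → [5,14),[4,13),[3,12),[2,11),[1,10),[0,9); WM=4
i=2 t=5 v=9: → [5,14),[4,13),[3,12),[2,11),[1,10),[0,9); WM=4
i=3 t=9 v=7: → [9,18),[8,17),[7,16),[6,15),[5,14),[4,13),[3,12),[2,11),[1,10); WM=8
i=4 t=14 v=2: → [14,23),[13,22),[12,21),[11,20),[10,19),[9,18),[8,17),[7,16),[6,15); WM=8
i=5 t=14 v=6: → [14,23),[13,22),[12,21),[11,20),[10,19),[9,18),[8,17),[7,16),[6,15); WM=13; [0,9) fires=3 [1,10) fires=4 [2,11) fires=4 [3,12) fires=4 [4,13) fires=3
i=6 t=9 v=3: DROP (t<13-2); WM=13
i=7 t=21 v=4: → [21,30),[20,29),[19,28),[18,27),[17,26),[16,25),[15,24),[14,23),[13,22); WM=20; [5,14) fires=3 [6,15) fires=3 [7,16) fires=3 [8,17) fires=3 [9,18) fires=3 [10,19) fires=2 [11,20) fires=2
i=8 t=21 v=5: → [21,30),[20,29),[19,28),[18,27),[17,26),[16,25),[15,24),[14,23),[13,22); WM=20
i=9 t=12 v=8: DROP (t<20-2); WM=20
i=10 t=21 v=2: → [21,30),[20,29),[19,28),[18,27),[17,26),[16,25),[15,24),[14,23),[13,22); WM=20
i=11 t=16 v=3: DROP (t<20-2); WM=20
i=12 t=25 v=8: → [25,34),[24,33),[23,32),[22,31),[21,30),[20,29),[19,28),[18,27),[17,26); WM=20
i=13 t=26 v=3: → [26,35),[25,34),[24,33),[23,32),[22,31),[21,30),[20,29),[19,28),[18,27); WM=25; [12,21) fires=2 [13,22) fires=5 [14,23) fires=5 [15,24) fires=3 [16,25) fires=3
i=14 t=17 v=4: DROP (t<25-2); WM=25
i=15 t=23 v=5: → [23,32),[22,31),[21,30),[20,29),[19,28),[18,27),[17,26),[16,25),[15,24); WM=25

[0,9)=3 [1,10)=4 [2,11)=4 [3,12)=4 [4,13)=3 [5,14)=3 [6,15)=3 [7,16)=3 [8,17)=3 [9,18)=3 [10,19)=2 [11,20)=2 [12,21)=2 [13,22)=5 [14,23)=5 [15,24)=4 [16,25)=4 [17,26)=5 [18,27)=6 [19,28)=6 [20,29)=6 [21,30)=6 [22,31)=3 [23,32)=3 [24,33)=2 [25,34)=2 [26,35)=1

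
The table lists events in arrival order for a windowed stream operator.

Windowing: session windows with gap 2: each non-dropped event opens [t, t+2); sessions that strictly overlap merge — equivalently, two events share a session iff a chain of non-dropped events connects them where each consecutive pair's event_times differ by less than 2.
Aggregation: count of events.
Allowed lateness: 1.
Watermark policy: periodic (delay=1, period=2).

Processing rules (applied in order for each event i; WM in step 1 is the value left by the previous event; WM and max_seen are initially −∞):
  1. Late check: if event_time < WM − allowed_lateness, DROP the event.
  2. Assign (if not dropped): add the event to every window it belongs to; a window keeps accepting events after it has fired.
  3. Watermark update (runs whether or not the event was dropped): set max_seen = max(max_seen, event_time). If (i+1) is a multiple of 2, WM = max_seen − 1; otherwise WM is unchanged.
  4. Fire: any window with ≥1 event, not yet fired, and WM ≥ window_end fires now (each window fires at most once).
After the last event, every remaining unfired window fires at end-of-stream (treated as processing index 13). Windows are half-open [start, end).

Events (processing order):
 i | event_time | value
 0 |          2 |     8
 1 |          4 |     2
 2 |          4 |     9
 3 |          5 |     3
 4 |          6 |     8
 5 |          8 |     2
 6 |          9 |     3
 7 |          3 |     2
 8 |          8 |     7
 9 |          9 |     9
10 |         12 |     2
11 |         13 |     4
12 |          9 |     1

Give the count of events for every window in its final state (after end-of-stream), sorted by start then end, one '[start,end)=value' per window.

i=0 t=2 v=8: → [2,4); WM=−∞
i=1 t=4 v=2: → [4,6); WM=3
i=2 t=4 v=9: → [4,6); WM=3
i=3 t=5 v=3: → [4,7); WM=4
i=4 t=6 v=8: → [4,8); WM=4
i=5 t=8 v=2: → [8,10); WM=7
i=6 t=9 v=3: → [8,11); WM=7
i=7 t=3 v=2: DROP (t<7-1); WM=8
i=8 t=8 v=7: → [8,11); WM=8
i=9 t=9 v=9: → [8,11); WM=8
i=10 t=12 v=2: → [12,14); WM=8
i=11 t=13 v=4: → [12,15); WM=12
i=12 t=9 v=1: DROP (t<12-1); WM=12

[2,4)=1 [4,8)=4 [8,11)=4 [12,15)=2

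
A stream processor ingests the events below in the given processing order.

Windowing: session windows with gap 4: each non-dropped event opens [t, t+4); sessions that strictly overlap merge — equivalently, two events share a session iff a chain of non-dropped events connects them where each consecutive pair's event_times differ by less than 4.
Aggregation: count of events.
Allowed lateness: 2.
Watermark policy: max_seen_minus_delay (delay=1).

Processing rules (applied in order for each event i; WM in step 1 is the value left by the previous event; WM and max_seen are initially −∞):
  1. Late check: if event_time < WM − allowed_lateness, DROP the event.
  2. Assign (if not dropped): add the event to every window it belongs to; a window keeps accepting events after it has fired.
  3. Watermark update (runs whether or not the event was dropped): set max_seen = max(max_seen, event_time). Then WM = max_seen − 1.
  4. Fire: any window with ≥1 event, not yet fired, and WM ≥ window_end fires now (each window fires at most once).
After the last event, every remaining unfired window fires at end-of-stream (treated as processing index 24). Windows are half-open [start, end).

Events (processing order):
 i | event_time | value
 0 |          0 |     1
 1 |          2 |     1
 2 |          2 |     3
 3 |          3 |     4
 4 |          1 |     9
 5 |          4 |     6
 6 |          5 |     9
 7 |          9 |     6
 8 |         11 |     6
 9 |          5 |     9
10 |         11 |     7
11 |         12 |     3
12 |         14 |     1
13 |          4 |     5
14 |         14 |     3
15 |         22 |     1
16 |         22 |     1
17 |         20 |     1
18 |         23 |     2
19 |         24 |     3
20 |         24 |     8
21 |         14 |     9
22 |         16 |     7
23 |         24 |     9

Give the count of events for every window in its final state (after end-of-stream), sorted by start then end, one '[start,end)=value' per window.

[0,9)=7 [9,18)=6 [20,28)=7

i=0 t=0 v=1: → [0,4); WM=-1
i=1 t=2 v=1: → [0,6); WM=1
i=2 t=2 v=3: → [0,6); WM=1
i=3 t=3 v=4: → [0,7); WM=2
i=4 t=1 v=9: → [0,7); WM=2
i=5 t=4 v=6: → [0,8); WM=3
i=6 t=5 v=9: → [0,9); WM=4
i=7 t=9 v=6: → [9,13); WM=8
i=8 t=11 v=6: → [9,15); WM=10
i=9 t=5 v=9: DROP (t<10-2); WM=10
i=10 t=11 v=7: → [9,15); WM=10
i=11 t=12 v=3: → [9,16); WM=11
i=12 t=14 v=1: → [9,18); WM=13
i=13 t=4 v=5: DROP (t<13-2); WM=13
i=14 t=14 v=3: → [9,18); WM=13
i=15 t=22 v=1: → [22,26); WM=21
i=16 t=22 v=1: → [22,26); WM=21
i=17 t=20 v=1: → [20,26); WM=21
i=18 t=23 v=2: → [20,27); WM=22
i=19 t=24 v=3: → [20,28); WM=23
i=20 t=24 v=8: → [20,28); WM=23
i=21 t=14 v=9: DROP (t<23-2); WM=23
i=22 t=16 v=7: DROP (t<23-2); WM=23
i=23 t=24 v=9: → [20,28); WM=23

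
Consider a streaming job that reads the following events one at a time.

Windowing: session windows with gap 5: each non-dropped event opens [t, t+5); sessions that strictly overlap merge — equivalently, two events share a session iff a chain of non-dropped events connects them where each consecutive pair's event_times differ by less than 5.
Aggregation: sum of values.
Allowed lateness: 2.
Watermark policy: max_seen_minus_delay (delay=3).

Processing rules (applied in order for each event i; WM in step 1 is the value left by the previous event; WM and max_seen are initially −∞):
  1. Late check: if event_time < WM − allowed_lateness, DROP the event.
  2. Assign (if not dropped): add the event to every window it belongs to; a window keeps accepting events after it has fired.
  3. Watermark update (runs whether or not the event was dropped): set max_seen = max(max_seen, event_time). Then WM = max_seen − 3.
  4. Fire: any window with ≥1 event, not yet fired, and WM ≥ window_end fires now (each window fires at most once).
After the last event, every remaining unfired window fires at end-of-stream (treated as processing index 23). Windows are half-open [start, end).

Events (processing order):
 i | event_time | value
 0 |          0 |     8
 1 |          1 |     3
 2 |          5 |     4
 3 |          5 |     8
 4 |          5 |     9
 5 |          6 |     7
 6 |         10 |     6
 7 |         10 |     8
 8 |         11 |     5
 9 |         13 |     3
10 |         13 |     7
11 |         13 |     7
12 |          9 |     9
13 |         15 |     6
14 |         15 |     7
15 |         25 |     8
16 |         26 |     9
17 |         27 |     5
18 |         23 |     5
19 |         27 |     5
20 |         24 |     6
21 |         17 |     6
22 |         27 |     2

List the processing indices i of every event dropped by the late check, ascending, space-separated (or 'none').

21

i=0 t=0 v=8: → [0,5); WM=-3
i=1 t=1 v=3: → [0,6); WM=-2
i=2 t=5 v=4: → [0,10); WM=2
i=3 t=5 v=8: → [0,10); WM=2
i=4 t=5 v=9: → [0,10); WM=2
i=5 t=6 v=7: → [0,11); WM=3
i=6 t=10 v=6: → [0,15); WM=7
i=7 t=10 v=8: → [0,15); WM=7
i=8 t=11 v=5: → [0,16); WM=8
i=9 t=13 v=3: → [0,18); WM=10
i=10 t=13 v=7: → [0,18); WM=10
i=11 t=13 v=7: → [0,18); WM=10
i=12 t=9 v=9: → [0,18); WM=10
i=13 t=15 v=6: → [0,20); WM=12
i=14 t=15 v=7: → [0,20); WM=12
i=15 t=25 v=8: → [25,30); WM=22
i=16 t=26 v=9: → [25,31); WM=23
i=17 t=27 v=5: → [25,32); WM=24
i=18 t=23 v=5: → [23,32); WM=24
i=19 t=27 v=5: → [23,32); WM=24
i=20 t=24 v=6: → [23,32); WM=24
i=21 t=17 v=6: DROP (t<24-2); WM=24
i=22 t=27 v=2: → [23,32); WM=24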